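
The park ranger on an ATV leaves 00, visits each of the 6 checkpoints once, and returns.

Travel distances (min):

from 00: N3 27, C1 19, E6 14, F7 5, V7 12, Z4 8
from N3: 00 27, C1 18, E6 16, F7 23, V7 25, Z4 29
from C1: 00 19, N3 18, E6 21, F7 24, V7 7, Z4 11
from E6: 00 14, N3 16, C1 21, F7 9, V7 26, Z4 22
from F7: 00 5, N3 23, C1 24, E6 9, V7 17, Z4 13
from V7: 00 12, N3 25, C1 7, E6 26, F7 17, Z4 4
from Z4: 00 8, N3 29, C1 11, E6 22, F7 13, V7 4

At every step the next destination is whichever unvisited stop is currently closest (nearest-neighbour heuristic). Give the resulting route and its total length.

At 00 the remaining stops are F7 5, Z4 8, V7 12, E6 14, C1 19, N3 27; go to F7.
At F7 the remaining stops are E6 9, Z4 13, V7 17, N3 23, C1 24; go to E6.
At E6 the remaining stops are N3 16, C1 21, Z4 22, V7 26; go to N3.
At N3 the remaining stops are C1 18, V7 25, Z4 29; go to C1.
At C1 the remaining stops are V7 7, Z4 11; go to V7.
At V7 the remaining stops are Z4 4; go to Z4.
Return Z4→00: 8.
Total = 5 + 9 + 16 + 18 + 7 + 4 + 8 = 67.

67 min along 00 → F7 → E6 → N3 → C1 → V7 → Z4 → 00.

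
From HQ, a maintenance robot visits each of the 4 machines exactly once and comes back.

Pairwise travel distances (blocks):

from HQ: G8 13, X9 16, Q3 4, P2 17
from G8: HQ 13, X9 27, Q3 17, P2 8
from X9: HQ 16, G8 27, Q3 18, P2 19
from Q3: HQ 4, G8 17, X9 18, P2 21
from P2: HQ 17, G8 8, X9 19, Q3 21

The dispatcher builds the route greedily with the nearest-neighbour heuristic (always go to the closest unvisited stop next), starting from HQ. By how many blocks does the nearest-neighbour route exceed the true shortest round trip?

2 blocks longer than the optimal tour.

HQ: Q3=4, G8=13, X9=16, P2=17 ⇒ Q3
Q3: G8=17, X9=18, P2=21 ⇒ G8
G8: P2=8, X9=27 ⇒ P2
P2: X9=19 ⇒ X9
NN route HQ → Q3 → G8 → P2 → X9 → HQ costs 64.
Optimal: HQ → G8 → P2 → X9 → Q3 → HQ costs 62 (by enumerating all 12 distinct tours).
Excess = 64 − 62 = 2.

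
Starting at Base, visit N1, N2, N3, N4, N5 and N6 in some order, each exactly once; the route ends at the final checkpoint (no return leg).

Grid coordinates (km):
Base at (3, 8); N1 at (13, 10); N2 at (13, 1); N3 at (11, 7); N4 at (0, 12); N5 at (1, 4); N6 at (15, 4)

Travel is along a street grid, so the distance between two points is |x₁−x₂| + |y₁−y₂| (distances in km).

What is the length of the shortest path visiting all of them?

47 km — the minimum one-way total.

There are 6! = 720 possible orderings.
Base - N1 - N2 - N3 - N4 - N5 - N6: 12+9+8+16+9+14 = 68
Base - N1 - N2 - N3 - N4 - N6 - N5: 12+9+8+16+23+14 = 82
Base - N1 - N2 - N3 - N5 - N4 - N6: 12+9+8+13+9+23 = 74
Base - N1 - N2 - N3 - N5 - N6 - N4: 12+9+8+13+14+23 = 79
Base - N1 - N2 - N3 - N6 - N4 - N5: 12+9+8+7+23+9 = 68
Base - N1 - N2 - N3 - N6 - N5 - N4: 12+9+8+7+14+9 = 59
Base - N1 - N2 - N4 - N3 - N5 - N6: 12+9+24+16+13+14 = 88
Base - N1 - N2 - N4 - N3 - N6 - N5: 12+9+24+16+7+14 = 82
… (712 more)
Base - N4 - N5 - N3 - N1 - N6 - N2: 7+9+13+5+8+5 = 47  ← best
The minimum is 47.
One shortest path: Base → N4 → N5 → N3 → N1 → N6 → N2.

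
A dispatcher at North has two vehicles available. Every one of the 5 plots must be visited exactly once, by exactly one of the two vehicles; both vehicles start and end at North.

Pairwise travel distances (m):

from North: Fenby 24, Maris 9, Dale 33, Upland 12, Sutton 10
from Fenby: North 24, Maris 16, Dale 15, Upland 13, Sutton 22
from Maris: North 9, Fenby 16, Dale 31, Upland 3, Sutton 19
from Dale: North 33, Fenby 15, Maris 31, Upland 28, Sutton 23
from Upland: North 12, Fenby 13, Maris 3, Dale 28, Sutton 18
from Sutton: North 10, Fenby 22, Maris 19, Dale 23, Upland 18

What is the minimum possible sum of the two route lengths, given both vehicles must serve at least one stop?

Check every non-empty split of the stops between the two vehicles; for each half take its own optimal tour:
  {Fenby} + {Maris, Dale, Upland, Sutton}: 48 + 73 = 121
  {Maris} + {Fenby, Dale, Upland, Sutton}: 18 + 73 = 91
  {Fenby, Maris} + {Dale, Upland, Sutton}: 49 + 73 = 122
  {Dale} + {Fenby, Maris, Upland, Sutton}: 66 + 57 = 123
  {Fenby, Dale} + {Maris, Upland, Sutton}: 72 + 40 = 112
  {Maris, Dale} + {Fenby, Upland, Sutton}: 73 + 57 = 130
  … (15 splits in total)
Best: vehicle 1 North → Maris → North = 18; vehicle 2 North → Upland → Fenby → Dale → Sutton → North = 73; combined 91.

91 m — the smallest possible combined total.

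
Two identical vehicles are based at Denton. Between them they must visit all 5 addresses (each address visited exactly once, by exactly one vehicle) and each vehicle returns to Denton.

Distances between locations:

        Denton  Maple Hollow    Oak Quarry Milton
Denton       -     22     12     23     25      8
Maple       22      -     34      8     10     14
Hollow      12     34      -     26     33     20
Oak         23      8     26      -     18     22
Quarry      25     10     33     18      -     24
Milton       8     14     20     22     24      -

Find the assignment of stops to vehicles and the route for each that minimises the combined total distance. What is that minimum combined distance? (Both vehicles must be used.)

There are 2^4 − 1 = 15 ways to divide the 5 stops into two non-empty groups. For each, the best each vehicle can do is its own shortest tour through its group:
  {Maple} + {Hollow, Oak, Quarry, Milton}: 44 + 88 = 132
  {Hollow} + {Maple, Oak, Quarry, Milton}: 24 + 73 = 97
  {Maple, Hollow} + {Oak, Quarry, Milton}: 68 + 73 = 141
  {Oak} + {Maple, Hollow, Quarry, Milton}: 46 + 77 = 123
  {Maple, Oak} + {Hollow, Quarry, Milton}: 53 + 77 = 130
  {Hollow, Oak} + {Maple, Quarry, Milton}: 61 + 57 = 118
  … (15 splits in total)
Best: vehicle 1 Denton → Hollow → Denton = 24; vehicle 2 Denton → Oak → Maple → Quarry → Milton → Denton = 73; combined 97.

97 — the smallest possible combined total.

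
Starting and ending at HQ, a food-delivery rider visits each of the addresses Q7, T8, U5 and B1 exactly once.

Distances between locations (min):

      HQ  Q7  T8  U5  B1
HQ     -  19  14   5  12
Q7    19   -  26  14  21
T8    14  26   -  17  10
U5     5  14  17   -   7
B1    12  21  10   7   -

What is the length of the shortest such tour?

With 4 stops there are 4!/2 = 12 distinct round trips (a route and its reverse cost the same).
HQ→Q7→T8→U5→B1→HQ: 19+26+17+7+12 = 81
HQ→Q7→T8→B1→U5→HQ: 19+26+10+7+5 = 67
HQ→Q7→U5→T8→B1→HQ: 19+14+17+10+12 = 72
HQ→Q7→U5→B1→T8→HQ: 19+14+7+10+14 = 64
HQ→Q7→B1→T8→U5→HQ: 19+21+10+17+5 = 72
HQ→Q7→B1→U5→T8→HQ: 19+21+7+17+14 = 78
HQ→T8→Q7→U5→B1→HQ: 14+26+14+7+12 = 73
HQ→T8→Q7→B1→U5→HQ: 14+26+21+7+5 = 73
HQ→T8→U5→Q7→B1→HQ: 14+17+14+21+12 = 78
HQ→T8→B1→Q7→U5→HQ: 14+10+21+14+5 = 64
HQ→U5→Q7→T8→B1→HQ: 5+14+26+10+12 = 67
HQ→U5→T8→Q7→B1→HQ: 5+17+26+21+12 = 81
The minimum is 64.
One optimal route: HQ → Q7 → U5 → B1 → T8 → HQ (or its reverse).

Shortest round trip = 64 min.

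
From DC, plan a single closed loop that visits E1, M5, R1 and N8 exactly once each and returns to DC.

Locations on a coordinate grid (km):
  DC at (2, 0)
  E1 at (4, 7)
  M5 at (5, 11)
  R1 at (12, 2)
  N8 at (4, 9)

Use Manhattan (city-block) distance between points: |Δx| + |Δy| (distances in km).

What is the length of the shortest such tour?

There are 12 distinct closed tours to check (reversals are equivalent).
DC→E1→M5→R1→N8→DC: 9+5+16+15+11 = 56
DC→E1→M5→N8→R1→DC: 9+5+3+15+12 = 44
DC→E1→R1→M5→N8→DC: 9+13+16+3+11 = 52
DC→E1→R1→N8→M5→DC: 9+13+15+3+14 = 54
DC→E1→N8→M5→R1→DC: 9+2+3+16+12 = 42
DC→E1→N8→R1→M5→DC: 9+2+15+16+14 = 56
DC→M5→E1→R1→N8→DC: 14+5+13+15+11 = 58
DC→M5→E1→N8→R1→DC: 14+5+2+15+12 = 48
DC→M5→R1→E1→N8→DC: 14+16+13+2+11 = 56
DC→M5→N8→E1→R1→DC: 14+3+2+13+12 = 44
DC→R1→E1→M5→N8→DC: 12+13+5+3+11 = 44
DC→R1→M5→E1→N8→DC: 12+16+5+2+11 = 46
The minimum is 42.
One optimal route: DC → E1 → N8 → M5 → R1 → DC (or its reverse).

42 km — the shortest possible round trip.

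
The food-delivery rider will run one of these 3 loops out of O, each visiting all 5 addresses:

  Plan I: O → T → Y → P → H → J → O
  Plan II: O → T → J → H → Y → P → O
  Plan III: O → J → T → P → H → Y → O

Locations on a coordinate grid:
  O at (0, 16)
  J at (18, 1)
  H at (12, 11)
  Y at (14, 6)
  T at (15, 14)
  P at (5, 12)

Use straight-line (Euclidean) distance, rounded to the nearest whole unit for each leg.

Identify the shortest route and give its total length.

Plan I: 15 + 8 + 11 + 7 + 12 + 23 = 76
Plan II: 15 + 13 + 12 + 5 + 11 + 6 = 62
Plan III: 23 + 13 + 10 + 7 + 5 + 17 = 75

Shortest is Plan II, total 62.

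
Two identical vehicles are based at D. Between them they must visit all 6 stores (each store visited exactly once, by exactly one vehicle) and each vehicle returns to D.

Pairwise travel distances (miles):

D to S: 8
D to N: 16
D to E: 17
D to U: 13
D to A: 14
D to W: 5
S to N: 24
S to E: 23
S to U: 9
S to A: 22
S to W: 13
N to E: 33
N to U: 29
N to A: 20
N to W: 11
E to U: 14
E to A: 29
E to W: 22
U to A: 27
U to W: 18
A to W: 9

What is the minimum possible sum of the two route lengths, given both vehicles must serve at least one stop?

98 miles — the smallest possible combined total.

There are 2^5 − 1 = 31 ways to divide the 6 stops into two non-empty groups. For each, the best each vehicle can do is its own shortest tour through its group:
  {S} + {N, E, U, A, W}: 16 + 92 = 108
  {N} + {S, E, U, A, W}: 32 + 74 = 106
  {S, N} + {E, U, A, W}: 48 + 70 = 118
  {E} + {S, N, U, A, W}: 34 + 80 = 114
  {S, E} + {N, U, A, W}: 48 + 76 = 124
  {N, E} + {S, U, A, W}: 66 + 58 = 124
  … (31 splits in total)
  {S, E, U} + {N, A, W}: 48 + 50 = 98  ← best
Best: vehicle 1 D → S → U → E → D = 48; vehicle 2 D → N → A → W → D = 50; combined 98.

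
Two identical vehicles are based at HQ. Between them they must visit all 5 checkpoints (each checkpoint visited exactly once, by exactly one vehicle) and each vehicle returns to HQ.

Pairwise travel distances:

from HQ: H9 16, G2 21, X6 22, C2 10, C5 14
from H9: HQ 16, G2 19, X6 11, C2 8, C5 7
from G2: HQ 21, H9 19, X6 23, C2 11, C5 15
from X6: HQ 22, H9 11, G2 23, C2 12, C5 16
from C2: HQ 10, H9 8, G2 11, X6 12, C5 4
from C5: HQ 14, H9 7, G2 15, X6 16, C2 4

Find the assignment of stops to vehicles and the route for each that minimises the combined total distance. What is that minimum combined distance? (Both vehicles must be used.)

Minimum combined distance: 96.

There are 2^4 − 1 = 15 ways to divide the 5 stops into two non-empty groups. For each, the best each vehicle can do is its own shortest tour through its group:
  {H9} + {G2, X6, C2, C5}: 32 + 74 = 106
  {G2} + {H9, X6, C2, C5}: 42 + 54 = 96
  {H9, G2} + {X6, C2, C5}: 56 + 52 = 108
  {X6} + {H9, G2, C2, C5}: 44 + 59 = 103
  {H9, X6} + {G2, C2, C5}: 49 + 50 = 99
  {G2, X6} + {H9, C2, C5}: 66 + 37 = 103
  … (15 splits in total)
Best: vehicle 1 HQ → G2 → HQ = 42; vehicle 2 HQ → X6 → H9 → C5 → C2 → HQ = 54; combined 96.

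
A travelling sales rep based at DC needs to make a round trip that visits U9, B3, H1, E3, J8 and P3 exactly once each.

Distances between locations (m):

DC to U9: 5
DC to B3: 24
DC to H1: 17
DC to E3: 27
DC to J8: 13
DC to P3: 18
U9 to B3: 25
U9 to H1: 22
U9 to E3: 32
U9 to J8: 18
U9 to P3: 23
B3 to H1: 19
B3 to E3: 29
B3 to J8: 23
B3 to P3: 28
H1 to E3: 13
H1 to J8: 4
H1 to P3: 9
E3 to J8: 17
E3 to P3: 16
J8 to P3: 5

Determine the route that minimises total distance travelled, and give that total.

There are 360 distinct closed tours to check (reversals are equivalent).
DC→U9→B3→H1→E3→J8→P3→DC: 5+25+19+13+17+5+18 = 102
DC→U9→B3→H1→E3→P3→J8→DC: 5+25+19+13+16+5+13 = 96
DC→U9→B3→H1→J8→E3→P3→DC: 5+25+19+4+17+16+18 = 104
DC→U9→B3→H1→J8→P3→E3→DC: 5+25+19+4+5+16+27 = 101
DC→U9→B3→H1→P3→E3→J8→DC: 5+25+19+9+16+17+13 = 104
DC→U9→B3→H1→P3→J8→E3→DC: 5+25+19+9+5+17+27 = 107
DC→U9→B3→E3→H1→J8→P3→DC: 5+25+29+13+4+5+18 = 99
DC→U9→B3→E3→H1→P3→J8→DC: 5+25+29+13+9+5+13 = 99
… (352 more)
The minimum is 96.
One optimal route: DC → U9 → B3 → H1 → E3 → P3 → J8 → DC (or its reverse).

Minimum total distance: 96 m.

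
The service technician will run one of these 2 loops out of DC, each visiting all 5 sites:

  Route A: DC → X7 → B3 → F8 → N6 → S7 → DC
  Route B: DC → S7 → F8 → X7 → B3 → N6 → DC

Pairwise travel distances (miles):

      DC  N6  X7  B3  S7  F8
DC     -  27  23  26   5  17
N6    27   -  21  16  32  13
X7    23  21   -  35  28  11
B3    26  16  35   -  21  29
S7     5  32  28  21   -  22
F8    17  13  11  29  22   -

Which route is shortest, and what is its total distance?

116 miles — Route B is the shortest.

Route A: 23 + 35 + 29 + 13 + 32 + 5 = 137
Route B: 5 + 22 + 11 + 35 + 16 + 27 = 116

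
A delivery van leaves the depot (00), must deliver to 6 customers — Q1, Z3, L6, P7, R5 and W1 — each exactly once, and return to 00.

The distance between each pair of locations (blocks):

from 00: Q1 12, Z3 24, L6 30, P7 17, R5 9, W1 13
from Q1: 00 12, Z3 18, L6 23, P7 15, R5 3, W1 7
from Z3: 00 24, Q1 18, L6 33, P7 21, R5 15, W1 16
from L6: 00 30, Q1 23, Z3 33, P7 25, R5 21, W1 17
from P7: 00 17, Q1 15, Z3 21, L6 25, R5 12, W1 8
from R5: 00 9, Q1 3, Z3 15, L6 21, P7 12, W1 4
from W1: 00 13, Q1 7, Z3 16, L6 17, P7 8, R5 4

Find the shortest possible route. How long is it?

With 6 stops there are 6!/2 = 360 distinct round trips (a route and its reverse cost the same).
00 - Q1 - Z3 - L6 - P7 - R5 - W1 - 00: 12+18+33+25+12+4+13 = 117
00 - Q1 - Z3 - L6 - P7 - W1 - R5 - 00: 12+18+33+25+8+4+9 = 109
00 - Q1 - Z3 - L6 - R5 - P7 - W1 - 00: 12+18+33+21+12+8+13 = 117
00 - Q1 - Z3 - L6 - R5 - W1 - P7 - 00: 12+18+33+21+4+8+17 = 113
00 - Q1 - Z3 - L6 - W1 - P7 - R5 - 00: 12+18+33+17+8+12+9 = 109
00 - Q1 - Z3 - L6 - W1 - R5 - P7 - 00: 12+18+33+17+4+12+17 = 113
00 - Q1 - Z3 - P7 - L6 - R5 - W1 - 00: 12+18+21+25+21+4+13 = 114
00 - Q1 - Z3 - P7 - L6 - W1 - R5 - 00: 12+18+21+25+17+4+9 = 106
… (352 more)
00 - Q1 - L6 - W1 - P7 - Z3 - R5 - 00: 12+23+17+8+21+15+9 = 105  ← best
The minimum is 105.
One optimal route: 00 → Q1 → L6 → W1 → P7 → Z3 → R5 → 00 (or its reverse).

Shortest round trip = 105 blocks.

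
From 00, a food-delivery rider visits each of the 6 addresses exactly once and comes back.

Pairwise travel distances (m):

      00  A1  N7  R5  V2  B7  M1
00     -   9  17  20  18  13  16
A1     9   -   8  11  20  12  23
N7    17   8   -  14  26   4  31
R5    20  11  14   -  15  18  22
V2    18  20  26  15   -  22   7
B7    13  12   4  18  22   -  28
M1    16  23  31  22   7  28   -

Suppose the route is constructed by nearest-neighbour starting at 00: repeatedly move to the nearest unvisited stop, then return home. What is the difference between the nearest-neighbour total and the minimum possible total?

00: A1=9, B7=13, M1=16, N7=17, V2=18, R5=20 ⇒ A1
A1: N7=8, R5=11, B7=12, V2=20, M1=23 ⇒ N7
N7: B7=4, R5=14, V2=26, M1=31 ⇒ B7
B7: R5=18, V2=22, M1=28 ⇒ R5
R5: V2=15, M1=22 ⇒ V2
V2: M1=7 ⇒ M1
NN route 00 → A1 → N7 → B7 → R5 → V2 → M1 → 00 costs 77.
Optimal: 00 → B7 → N7 → A1 → R5 → V2 → M1 → 00 costs 74 (by enumerating all 360 distinct tours).
Excess = 77 − 74 = 3.

The nearest-neighbour route is 3 m longer than optimal.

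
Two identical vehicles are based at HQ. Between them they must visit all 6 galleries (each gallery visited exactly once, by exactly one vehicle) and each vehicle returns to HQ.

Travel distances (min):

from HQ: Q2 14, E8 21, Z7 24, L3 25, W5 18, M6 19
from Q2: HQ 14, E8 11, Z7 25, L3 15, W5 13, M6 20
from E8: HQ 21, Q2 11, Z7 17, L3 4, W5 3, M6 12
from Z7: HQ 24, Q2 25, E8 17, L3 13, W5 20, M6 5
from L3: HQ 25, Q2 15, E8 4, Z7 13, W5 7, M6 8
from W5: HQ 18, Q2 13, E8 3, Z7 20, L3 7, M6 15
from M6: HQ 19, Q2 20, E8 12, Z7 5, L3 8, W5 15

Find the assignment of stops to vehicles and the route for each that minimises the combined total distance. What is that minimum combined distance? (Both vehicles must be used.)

Minimum combined distance: 90 min.

Check every non-empty split of the stops between the two vehicles; for each half take its own optimal tour:
  {Q2} + {E8, Z7, L3, W5, M6}: 28 + 62 = 90
  {E8} + {Q2, Z7, L3, W5, M6}: 42 + 71 = 113
  {Q2, E8} + {Z7, L3, W5, M6}: 46 + 62 = 108
  {Z7} + {Q2, E8, L3, W5, M6}: 48 + 61 = 109
  {Q2, Z7} + {E8, L3, W5, M6}: 63 + 52 = 115
  {E8, Z7} + {Q2, L3, W5, M6}: 62 + 61 = 123
  … (31 splits in total)
Best: vehicle 1 HQ → Q2 → HQ = 28; vehicle 2 HQ → Z7 → M6 → L3 → E8 → W5 → HQ = 62; combined 90.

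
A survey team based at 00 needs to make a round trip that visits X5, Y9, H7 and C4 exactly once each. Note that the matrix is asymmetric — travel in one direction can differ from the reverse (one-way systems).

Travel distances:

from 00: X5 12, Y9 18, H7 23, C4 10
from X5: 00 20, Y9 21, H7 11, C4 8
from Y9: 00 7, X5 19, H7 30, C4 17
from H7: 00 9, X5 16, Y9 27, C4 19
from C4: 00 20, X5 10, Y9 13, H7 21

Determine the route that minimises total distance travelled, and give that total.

Minimum total distance: 62.

00→X5→Y9→H7→C4→00: 12+21+30+19+20 = 102
00→X5→Y9→C4→H7→00: 12+21+17+21+9 = 80
00→X5→H7→Y9→C4→00: 12+11+27+17+20 = 87
00→X5→H7→C4→Y9→00: 12+11+19+13+7 = 62
00→X5→C4→Y9→H7→00: 12+8+13+30+9 = 72
00→X5→C4→H7→Y9→00: 12+8+21+27+7 = 75
00→Y9→X5→H7→C4→00: 18+19+11+19+20 = 87
00→Y9→X5→C4→H7→00: 18+19+8+21+9 = 75
00→Y9→H7→X5→C4→00: 18+30+16+8+20 = 92
00→Y9→H7→C4→X5→00: 18+30+19+10+20 = 97
00→Y9→C4→X5→H7→00: 18+17+10+11+9 = 65
00→Y9→C4→H7→X5→00: 18+17+21+16+20 = 92
00→H7→X5→Y9→C4→00: 23+16+21+17+20 = 97
00→H7→X5→C4→Y9→00: 23+16+8+13+7 = 67
… (10 more)
The minimum is 62.
One optimal route: 00 → X5 → H7 → C4 → Y9 → 00.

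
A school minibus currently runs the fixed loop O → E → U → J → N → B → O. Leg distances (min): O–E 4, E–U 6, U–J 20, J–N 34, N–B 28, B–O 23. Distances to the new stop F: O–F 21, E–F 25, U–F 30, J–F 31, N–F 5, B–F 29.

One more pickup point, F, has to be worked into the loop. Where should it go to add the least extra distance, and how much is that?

Adding 2 min by placing F on the J–N leg.

Insertion cost between consecutive stops i–j is d(i,F) + d(F,j) − d(i,j):
  between O and E: 21 + 25 − 4 = 42
  between E and U: 25 + 30 − 6 = 49
  between U and J: 30 + 31 − 20 = 41
  between J and N: 31 + 5 − 34 = 2
  between N and B: 5 + 29 − 28 = 6
  between B and O: 29 + 21 − 23 = 27
Cheapest insertion is between J and N, adding 2.
New total = 115 + 2 = 117.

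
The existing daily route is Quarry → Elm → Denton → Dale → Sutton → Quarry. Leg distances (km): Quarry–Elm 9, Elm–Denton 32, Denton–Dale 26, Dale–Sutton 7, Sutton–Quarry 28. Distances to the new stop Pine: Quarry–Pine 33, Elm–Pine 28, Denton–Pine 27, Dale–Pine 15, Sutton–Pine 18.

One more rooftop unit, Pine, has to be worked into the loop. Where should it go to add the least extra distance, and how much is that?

Insertion cost between consecutive stops i–j is d(i,Pine) + d(Pine,j) − d(i,j):
  between Quarry and Elm: 33 + 28 − 9 = 52
  between Elm and Denton: 28 + 27 − 32 = 23
  between Denton and Dale: 27 + 15 − 26 = 16
  between Dale and Sutton: 15 + 18 − 7 = 26
  between Sutton and Quarry: 18 + 33 − 28 = 23
Cheapest insertion is between Denton and Dale, adding 16.
New total = 102 + 16 = 118.

Minimum extra distance: 16 km, inserting Pine between Denton and Dale.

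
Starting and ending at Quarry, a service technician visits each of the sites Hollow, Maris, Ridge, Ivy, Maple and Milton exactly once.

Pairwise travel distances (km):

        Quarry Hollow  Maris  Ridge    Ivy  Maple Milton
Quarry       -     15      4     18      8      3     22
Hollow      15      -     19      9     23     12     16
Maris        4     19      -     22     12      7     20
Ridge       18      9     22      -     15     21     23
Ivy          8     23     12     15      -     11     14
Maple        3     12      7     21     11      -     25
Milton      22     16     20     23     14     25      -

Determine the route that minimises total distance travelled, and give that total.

Quarry - Hollow - Maris - Ridge - Ivy - Maple - Milton - Quarry: 15+19+22+15+11+25+22 = 129
Quarry - Hollow - Maris - Ridge - Ivy - Milton - Maple - Quarry: 15+19+22+15+14+25+3 = 113
Quarry - Hollow - Maris - Ridge - Maple - Ivy - Milton - Quarry: 15+19+22+21+11+14+22 = 124
Quarry - Hollow - Maris - Ridge - Maple - Milton - Ivy - Quarry: 15+19+22+21+25+14+8 = 124
Quarry - Hollow - Maris - Ridge - Milton - Ivy - Maple - Quarry: 15+19+22+23+14+11+3 = 107
Quarry - Hollow - Maris - Ridge - Milton - Maple - Ivy - Quarry: 15+19+22+23+25+11+8 = 123
Quarry - Hollow - Maris - Ivy - Ridge - Maple - Milton - Quarry: 15+19+12+15+21+25+22 = 129
Quarry - Hollow - Maris - Ivy - Ridge - Milton - Maple - Quarry: 15+19+12+15+23+25+3 = 112
… (352 more)
Quarry - Maris - Ivy - Milton - Ridge - Hollow - Maple - Quarry: 4+12+14+23+9+12+3 = 77  ← best
The minimum is 77.
One optimal route: Quarry → Maris → Ivy → Milton → Ridge → Hollow → Maple → Quarry (or its reverse).

77 km — the shortest possible round trip.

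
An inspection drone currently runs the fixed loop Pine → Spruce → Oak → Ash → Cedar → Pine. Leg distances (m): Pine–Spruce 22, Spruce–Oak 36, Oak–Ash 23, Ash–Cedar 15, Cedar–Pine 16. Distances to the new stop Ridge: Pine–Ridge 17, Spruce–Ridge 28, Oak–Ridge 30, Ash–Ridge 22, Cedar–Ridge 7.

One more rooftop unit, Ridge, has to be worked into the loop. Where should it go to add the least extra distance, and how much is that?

Minimum extra distance: 8 m, inserting Ridge between Cedar and Pine.

Insertion cost between consecutive stops i–j is d(i,Ridge) + d(Ridge,j) − d(i,j):
  between Pine and Spruce: 17 + 28 − 22 = 23
  between Spruce and Oak: 28 + 30 − 36 = 22
  between Oak and Ash: 30 + 22 − 23 = 29
  between Ash and Cedar: 22 + 7 − 15 = 14
  between Cedar and Pine: 7 + 17 − 16 = 8
Cheapest insertion is between Cedar and Pine, adding 8.
New total = 112 + 8 = 120.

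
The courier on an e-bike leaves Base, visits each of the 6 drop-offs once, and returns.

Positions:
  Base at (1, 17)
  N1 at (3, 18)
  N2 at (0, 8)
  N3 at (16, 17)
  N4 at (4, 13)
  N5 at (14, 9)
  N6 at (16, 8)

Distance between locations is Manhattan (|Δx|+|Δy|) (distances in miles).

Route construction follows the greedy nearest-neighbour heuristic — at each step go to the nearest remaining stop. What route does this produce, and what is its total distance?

60 miles along Base → N1 → N4 → N2 → N5 → N6 → N3 → Base.

From Base: distances to unvisited — N1=3, N4=7, N2=10, N3=15, N5=21, N6=24. Nearest is N1 (3).
From N1: distances to unvisited — N4=6, N2=13, N3=14, N5=20, N6=23. Nearest is N4 (6).
From N4: distances to unvisited — N2=9, N5=14, N3=16, N6=17. Nearest is N2 (9).
From N2: distances to unvisited — N5=15, N6=16, N3=25. Nearest is N5 (15).
From N5: distances to unvisited — N6=3, N3=10. Nearest is N6 (3).
From N6: distances to unvisited — N3=9. Nearest is N3 (9).
Return N3→Base: 15.
Total = 3 + 6 + 9 + 15 + 3 + 9 + 15 = 60.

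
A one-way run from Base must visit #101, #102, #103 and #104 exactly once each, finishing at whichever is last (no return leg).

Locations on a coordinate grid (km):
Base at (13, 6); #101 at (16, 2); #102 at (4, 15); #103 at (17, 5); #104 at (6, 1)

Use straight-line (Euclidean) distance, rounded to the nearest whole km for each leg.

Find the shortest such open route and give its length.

Shortest open route: 31 km.

There are 4! = 24 possible orderings.
Base → #101 → #102 → #103 → #104: 5+18+16+12 = 51
Base → #101 → #102 → #104 → #103: 5+18+14+12 = 49
Base → #101 → #103 → #102 → #104: 5+3+16+14 = 38
Base → #101 → #103 → #104 → #102: 5+3+12+14 = 34
Base → #101 → #104 → #102 → #103: 5+10+14+16 = 45
Base → #101 → #104 → #103 → #102: 5+10+12+16 = 43
Base → #102 → #101 → #103 → #104: 13+18+3+12 = 46
Base → #102 → #101 → #104 → #103: 13+18+10+12 = 53
Base → #102 → #103 → #101 → #104: 13+16+3+10 = 42
Base → #102 → #103 → #104 → #101: 13+16+12+10 = 51
Base → #102 → #104 → #101 → #103: 13+14+10+3 = 40
Base → #102 → #104 → #103 → #101: 13+14+12+3 = 42
Base → #103 → #101 → #102 → #104: 4+3+18+14 = 39
Base → #103 → #101 → #104 → #102: 4+3+10+14 = 31
… (10 more)
The minimum is 31.
One shortest path: Base → #103 → #101 → #104 → #102.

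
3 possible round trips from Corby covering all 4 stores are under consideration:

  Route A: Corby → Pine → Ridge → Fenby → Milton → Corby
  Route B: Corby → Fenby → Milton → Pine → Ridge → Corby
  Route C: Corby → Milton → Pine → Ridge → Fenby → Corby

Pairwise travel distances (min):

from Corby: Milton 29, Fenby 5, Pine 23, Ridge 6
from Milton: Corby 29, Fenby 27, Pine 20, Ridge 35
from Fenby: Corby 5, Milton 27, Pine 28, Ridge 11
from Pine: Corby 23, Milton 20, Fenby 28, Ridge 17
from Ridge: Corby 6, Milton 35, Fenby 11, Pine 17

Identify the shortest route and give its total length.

Route A: 23 + 17 + 11 + 27 + 29 = 107
Route B: 5 + 27 + 20 + 17 + 6 = 75
Route C: 29 + 20 + 17 + 11 + 5 = 82

Shortest is Route B, total 75 min.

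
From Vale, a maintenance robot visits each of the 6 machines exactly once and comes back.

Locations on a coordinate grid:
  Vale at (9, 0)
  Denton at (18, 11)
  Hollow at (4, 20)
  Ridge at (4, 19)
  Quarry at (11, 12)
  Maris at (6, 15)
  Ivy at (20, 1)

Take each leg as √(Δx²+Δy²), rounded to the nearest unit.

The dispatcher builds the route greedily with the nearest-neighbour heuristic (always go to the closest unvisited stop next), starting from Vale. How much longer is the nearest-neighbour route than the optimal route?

Vale: Ivy=11, Quarry=12, Denton=14, Maris=15, Ridge=20, Hollow=21 ⇒ Ivy
Ivy: Denton=10, Quarry=14, Maris=20, Ridge=24, Hollow=25 ⇒ Denton
Denton: Quarry=7, Maris=13, Ridge=16, Hollow=17 ⇒ Quarry
Quarry: Maris=6, Ridge=10, Hollow=11 ⇒ Maris
Maris: Ridge=4, Hollow=5 ⇒ Ridge
Ridge: Hollow=1 ⇒ Hollow
NN route Vale → Ivy → Denton → Quarry → Maris → Ridge → Hollow → Vale costs 60.
Optimal: Vale → Maris → Hollow → Ridge → Quarry → Denton → Ivy → Vale costs 59 (by enumerating all 360 distinct tours).
Excess = 60 − 59 = 1.

1 longer than the optimal tour.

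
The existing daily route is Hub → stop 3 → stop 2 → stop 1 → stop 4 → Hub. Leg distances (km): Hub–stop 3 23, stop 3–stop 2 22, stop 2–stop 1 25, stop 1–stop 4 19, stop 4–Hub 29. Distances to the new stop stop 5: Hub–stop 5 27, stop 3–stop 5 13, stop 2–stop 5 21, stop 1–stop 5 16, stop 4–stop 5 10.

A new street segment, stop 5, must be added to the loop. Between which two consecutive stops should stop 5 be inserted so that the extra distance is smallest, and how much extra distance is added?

+7 km — insert stop 5 between stop 1 and stop 4.

Insertion cost between consecutive stops i–j is d(i,stop 5) + d(stop 5,j) − d(i,j):
  between Hub and stop 3: 27 + 13 − 23 = 17
  between stop 3 and stop 2: 13 + 21 − 22 = 12
  between stop 2 and stop 1: 21 + 16 − 25 = 12
  between stop 1 and stop 4: 16 + 10 − 19 = 7
  between stop 4 and Hub: 10 + 27 − 29 = 8
Cheapest insertion is between stop 1 and stop 4, adding 7.
New total = 118 + 7 = 125.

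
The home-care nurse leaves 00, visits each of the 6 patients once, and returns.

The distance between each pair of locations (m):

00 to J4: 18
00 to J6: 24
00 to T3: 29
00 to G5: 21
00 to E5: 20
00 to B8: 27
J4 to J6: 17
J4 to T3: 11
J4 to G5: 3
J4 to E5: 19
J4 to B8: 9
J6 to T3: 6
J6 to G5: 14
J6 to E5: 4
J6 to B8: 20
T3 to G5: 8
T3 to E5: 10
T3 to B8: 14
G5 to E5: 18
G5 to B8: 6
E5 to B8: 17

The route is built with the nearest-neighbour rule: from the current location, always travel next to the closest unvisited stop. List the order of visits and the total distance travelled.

00 → [J4:18 / E5:20 / G5:21 / J6:24 / B8:27 / T3:29] → J4 (18)
J4 → [G5:3 / B8:9 / T3:11 / J6:17 / E5:19] → G5 (3)
G5 → [B8:6 / T3:8 / J6:14 / E5:18] → B8 (6)
B8 → [T3:14 / E5:17 / J6:20] → T3 (14)
T3 → [J6:6 / E5:10] → J6 (6)
J6 → [E5:4] → E5 (4)
Return E5→00: 20.
Total = 18 + 3 + 6 + 14 + 6 + 4 + 20 = 71.

Nearest-neighbour total = 71 m; route 00 → J4 → G5 → B8 → T3 → J6 → E5 → 00.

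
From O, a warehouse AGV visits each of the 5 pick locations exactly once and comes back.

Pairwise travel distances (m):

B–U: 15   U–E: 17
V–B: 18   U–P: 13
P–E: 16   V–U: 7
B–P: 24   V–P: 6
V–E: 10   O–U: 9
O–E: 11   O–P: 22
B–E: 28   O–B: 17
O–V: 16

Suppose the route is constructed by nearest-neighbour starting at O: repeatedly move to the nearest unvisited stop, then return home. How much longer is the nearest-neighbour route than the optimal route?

11 m longer than the optimal tour.

O: U=9, E=11, V=16, B=17, P=22 ⇒ U
U: V=7, P=13, B=15, E=17 ⇒ V
V: P=6, E=10, B=18 ⇒ P
P: E=16, B=24 ⇒ E
E: B=28 ⇒ B
NN route O → U → V → P → E → B → O costs 83.
Optimal: O → B → U → V → P → E → O costs 72 (by enumerating all 60 distinct tours).
Excess = 83 − 72 = 11.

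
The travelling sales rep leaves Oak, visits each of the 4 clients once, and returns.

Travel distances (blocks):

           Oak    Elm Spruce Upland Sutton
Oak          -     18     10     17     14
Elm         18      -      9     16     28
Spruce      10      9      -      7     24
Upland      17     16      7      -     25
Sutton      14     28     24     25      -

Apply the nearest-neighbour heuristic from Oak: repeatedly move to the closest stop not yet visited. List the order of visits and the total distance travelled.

At Oak the remaining stops are Spruce 10, Sutton 14, Upland 17, Elm 18; go to Spruce.
At Spruce the remaining stops are Upland 7, Elm 9, Sutton 24; go to Upland.
At Upland the remaining stops are Elm 16, Sutton 25; go to Elm.
At Elm the remaining stops are Sutton 28; go to Sutton.
Return Sutton→Oak: 14.
Total = 10 + 7 + 16 + 28 + 14 = 75.

75 blocks along Oak → Spruce → Upland → Elm → Sutton → Oak.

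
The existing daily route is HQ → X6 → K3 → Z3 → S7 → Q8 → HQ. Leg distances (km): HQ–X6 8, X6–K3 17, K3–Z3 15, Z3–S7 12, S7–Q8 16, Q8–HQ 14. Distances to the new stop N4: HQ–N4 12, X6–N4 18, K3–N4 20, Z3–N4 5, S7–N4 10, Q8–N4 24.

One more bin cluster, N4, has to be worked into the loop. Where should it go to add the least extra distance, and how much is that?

Minimum extra distance: 3 km, inserting N4 between Z3 and S7.

Insertion cost between consecutive stops i–j is d(i,N4) + d(N4,j) − d(i,j):
  between HQ and X6: 12 + 18 − 8 = 22
  between X6 and K3: 18 + 20 − 17 = 21
  between K3 and Z3: 20 + 5 − 15 = 10
  between Z3 and S7: 5 + 10 − 12 = 3
  between S7 and Q8: 10 + 24 − 16 = 18
  between Q8 and HQ: 24 + 12 − 14 = 22
Cheapest insertion is between Z3 and S7, adding 3.
New total = 82 + 3 = 85.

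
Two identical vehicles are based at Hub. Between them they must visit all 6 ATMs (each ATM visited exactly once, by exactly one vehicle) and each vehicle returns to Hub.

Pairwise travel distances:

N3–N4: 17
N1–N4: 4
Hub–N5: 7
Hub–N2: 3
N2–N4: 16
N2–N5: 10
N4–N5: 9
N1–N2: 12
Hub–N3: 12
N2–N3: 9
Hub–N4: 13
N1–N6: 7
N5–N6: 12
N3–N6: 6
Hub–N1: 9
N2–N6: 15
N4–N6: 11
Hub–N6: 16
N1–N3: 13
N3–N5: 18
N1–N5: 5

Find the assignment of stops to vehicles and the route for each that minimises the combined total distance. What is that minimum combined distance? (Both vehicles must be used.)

Try each way of splitting the stops between the two vehicles (each non-empty) and, for each split, find the best tour for each vehicle:
  {N1} + {N2, N3, N4, N5, N6}: 18 + 45 = 63
  {N2} + {N1, N3, N4, N5, N6}: 6 + 45 = 51
  {N1, N2} + {N3, N4, N5, N6}: 24 + 45 = 69
  {N3} + {N1, N2, N4, N5, N6}: 24 + 45 = 69
  {N1, N3} + {N2, N4, N5, N6}: 34 + 45 = 79
  {N2, N3} + {N1, N4, N5, N6}: 24 + 43 = 67
  … (31 splits in total)
Best: vehicle 1 Hub → N2 → Hub = 6; vehicle 2 Hub → N3 → N6 → N1 → N4 → N5 → Hub = 45; combined 51.

Minimum combined distance: 51.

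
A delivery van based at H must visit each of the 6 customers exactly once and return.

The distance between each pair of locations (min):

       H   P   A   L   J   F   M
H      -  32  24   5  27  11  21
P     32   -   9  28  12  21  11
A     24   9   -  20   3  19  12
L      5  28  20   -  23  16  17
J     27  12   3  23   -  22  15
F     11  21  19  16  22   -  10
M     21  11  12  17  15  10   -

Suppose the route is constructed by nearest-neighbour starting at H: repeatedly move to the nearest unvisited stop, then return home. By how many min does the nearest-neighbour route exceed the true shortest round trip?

From H: L=5, F=11, M=21, A=24, J=27, P=32 → choose L (5).
From L: F=16, M=17, A=20, J=23, P=28 → choose F (16).
From F: M=10, A=19, P=21, J=22 → choose M (10).
From M: P=11, A=12, J=15 → choose P (11).
From P: A=9, J=12 → choose A (9).
From A: J=3 → choose J (3).
NN route H → L → F → M → P → A → J → H costs 81.
Optimal: H → L → A → J → P → M → F → H costs 72 (by enumerating all 360 distinct tours).
Excess = 81 − 72 = 9.

The nearest-neighbour route is 9 min longer than optimal.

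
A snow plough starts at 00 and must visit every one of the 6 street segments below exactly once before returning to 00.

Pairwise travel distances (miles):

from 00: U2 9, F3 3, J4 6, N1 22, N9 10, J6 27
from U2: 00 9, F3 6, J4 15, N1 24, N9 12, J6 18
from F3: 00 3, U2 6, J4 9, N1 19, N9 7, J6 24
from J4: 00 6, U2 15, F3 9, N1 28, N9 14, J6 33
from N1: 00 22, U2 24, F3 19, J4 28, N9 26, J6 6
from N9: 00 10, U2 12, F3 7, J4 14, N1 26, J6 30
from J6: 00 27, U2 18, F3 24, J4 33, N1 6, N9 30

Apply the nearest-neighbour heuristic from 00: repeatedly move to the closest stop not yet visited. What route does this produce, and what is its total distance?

At 00 the remaining stops are F3 3, J4 6, U2 9, N9 10, N1 22, J6 27; go to F3.
At F3 the remaining stops are U2 6, N9 7, J4 9, N1 19, J6 24; go to U2.
At U2 the remaining stops are N9 12, J4 15, J6 18, N1 24; go to N9.
At N9 the remaining stops are J4 14, N1 26, J6 30; go to J4.
At J4 the remaining stops are N1 28, J6 33; go to N1.
At N1 the remaining stops are J6 6; go to J6.
Return J6→00: 27.
Total = 3 + 6 + 12 + 14 + 28 + 6 + 27 = 96.

Nearest-neighbour total = 96 miles; route 00 → F3 → U2 → N9 → J4 → N1 → J6 → 00.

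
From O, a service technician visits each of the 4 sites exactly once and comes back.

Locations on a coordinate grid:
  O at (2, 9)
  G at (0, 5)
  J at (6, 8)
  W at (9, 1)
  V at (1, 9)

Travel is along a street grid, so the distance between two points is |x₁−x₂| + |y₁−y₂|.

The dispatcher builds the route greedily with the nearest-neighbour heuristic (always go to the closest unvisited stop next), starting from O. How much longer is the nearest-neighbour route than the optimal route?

O: V=1, J=5, G=6, W=15 ⇒ V
V: G=5, J=6, W=16 ⇒ G
G: J=9, W=13 ⇒ J
J: W=10 ⇒ W
NN route O → V → G → J → W → O costs 40.
Optimal: O → J → W → G → V → O costs 34 (by enumerating all 12 distinct tours).
Excess = 40 − 34 = 6.

6 longer than the optimal tour.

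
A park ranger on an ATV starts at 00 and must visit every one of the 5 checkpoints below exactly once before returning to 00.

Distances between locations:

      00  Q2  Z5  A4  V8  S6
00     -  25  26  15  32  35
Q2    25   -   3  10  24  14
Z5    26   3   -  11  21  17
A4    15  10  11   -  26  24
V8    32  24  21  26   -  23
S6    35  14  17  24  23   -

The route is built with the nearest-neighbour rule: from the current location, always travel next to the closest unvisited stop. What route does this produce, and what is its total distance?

100 along 00 → A4 → Q2 → Z5 → S6 → V8 → 00.

At 00 the remaining stops are A4 15, Q2 25, Z5 26, V8 32, S6 35; go to A4.
At A4 the remaining stops are Q2 10, Z5 11, S6 24, V8 26; go to Q2.
At Q2 the remaining stops are Z5 3, S6 14, V8 24; go to Z5.
At Z5 the remaining stops are S6 17, V8 21; go to S6.
At S6 the remaining stops are V8 23; go to V8.
Return V8→00: 32.
Total = 15 + 10 + 3 + 17 + 23 + 32 = 100.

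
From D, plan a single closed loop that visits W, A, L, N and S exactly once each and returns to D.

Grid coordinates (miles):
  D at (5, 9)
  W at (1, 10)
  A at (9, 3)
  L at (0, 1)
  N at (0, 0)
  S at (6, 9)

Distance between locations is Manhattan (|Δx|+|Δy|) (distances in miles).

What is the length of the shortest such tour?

Minimum total distance: 38 miles.

D → W → A → L → N → S → D: 5+15+11+1+15+1 = 48
D → W → A → L → S → N → D: 5+15+11+14+15+14 = 74
D → W → A → N → L → S → D: 5+15+12+1+14+1 = 48
D → W → A → N → S → L → D: 5+15+12+15+14+13 = 74
D → W → A → S → L → N → D: 5+15+9+14+1+14 = 58
D → W → A → S → N → L → D: 5+15+9+15+1+13 = 58
D → W → L → A → N → S → D: 5+10+11+12+15+1 = 54
D → W → L → A → S → N → D: 5+10+11+9+15+14 = 64
D → W → L → N → A → S → D: 5+10+1+12+9+1 = 38
D → W → L → N → S → A → D: 5+10+1+15+9+10 = 50
D → W → L → S → A → N → D: 5+10+14+9+12+14 = 64
D → W → L → S → N → A → D: 5+10+14+15+12+10 = 66
D → W → N → A → L → S → D: 5+11+12+11+14+1 = 54
D → W → N → A → S → L → D: 5+11+12+9+14+13 = 64
… (46 more)
The minimum is 38.
One optimal route: D → W → L → N → A → S → D (or its reverse).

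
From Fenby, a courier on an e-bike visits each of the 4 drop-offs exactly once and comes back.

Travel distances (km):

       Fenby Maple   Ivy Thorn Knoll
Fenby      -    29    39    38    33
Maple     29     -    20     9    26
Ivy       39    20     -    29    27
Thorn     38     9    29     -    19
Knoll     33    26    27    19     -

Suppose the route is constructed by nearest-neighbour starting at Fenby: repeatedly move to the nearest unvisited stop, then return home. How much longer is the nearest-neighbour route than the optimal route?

The nearest-neighbour route is 3 km longer than optimal.

From Fenby: Maple=29, Knoll=33, Thorn=38, Ivy=39 → choose Maple (29).
From Maple: Thorn=9, Ivy=20, Knoll=26 → choose Thorn (9).
From Thorn: Knoll=19, Ivy=29 → choose Knoll (19).
From Knoll: Ivy=27 → choose Ivy (27).
NN route Fenby → Maple → Thorn → Knoll → Ivy → Fenby costs 123.
Optimal: Fenby → Ivy → Maple → Thorn → Knoll → Fenby costs 120 (by enumerating all 12 distinct tours).
Excess = 123 − 120 = 3.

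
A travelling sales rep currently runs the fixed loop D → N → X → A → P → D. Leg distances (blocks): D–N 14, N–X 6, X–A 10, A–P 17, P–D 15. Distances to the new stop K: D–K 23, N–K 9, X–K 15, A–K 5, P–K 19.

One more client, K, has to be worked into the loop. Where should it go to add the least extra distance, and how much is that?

Adding 7 blocks by placing K on the A–P leg.

Insertion cost between consecutive stops i–j is d(i,K) + d(K,j) − d(i,j):
  between D and N: 23 + 9 − 14 = 18
  between N and X: 9 + 15 − 6 = 18
  between X and A: 15 + 5 − 10 = 10
  between A and P: 5 + 19 − 17 = 7
  between P and D: 19 + 23 − 15 = 27
Cheapest insertion is between A and P, adding 7.
New total = 62 + 7 = 69.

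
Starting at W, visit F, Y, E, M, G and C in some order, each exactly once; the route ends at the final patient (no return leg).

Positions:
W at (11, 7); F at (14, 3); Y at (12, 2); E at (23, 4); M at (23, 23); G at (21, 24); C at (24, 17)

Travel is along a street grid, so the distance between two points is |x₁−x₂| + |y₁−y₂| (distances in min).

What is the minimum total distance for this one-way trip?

43 min — the minimum one-way total.

There are 6! = 720 possible orderings.
W → F → Y → E → M → G → C: 7+3+13+19+3+10 = 55
W → F → Y → E → M → C → G: 7+3+13+19+7+10 = 59
W → F → Y → E → G → M → C: 7+3+13+22+3+7 = 55
W → F → Y → E → G → C → M: 7+3+13+22+10+7 = 62
W → F → Y → E → C → M → G: 7+3+13+14+7+3 = 47
W → F → Y → E → C → G → M: 7+3+13+14+10+3 = 50
W → F → Y → M → E → G → C: 7+3+32+19+22+10 = 93
W → F → Y → M → E → C → G: 7+3+32+19+14+10 = 85
… (712 more)
W → Y → F → E → C → M → G: 6+3+10+14+7+3 = 43  ← best
The minimum is 43.
One shortest path: W → Y → F → E → C → M → G.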